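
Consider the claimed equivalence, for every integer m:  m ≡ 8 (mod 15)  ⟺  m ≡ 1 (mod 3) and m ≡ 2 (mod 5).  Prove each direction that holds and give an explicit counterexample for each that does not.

(⇒) fails and (⇐) fails.

(⇒) This fails: m = 8 gives 8 ≡ 8 (mod 15) but 8 ≡ 2 (mod 3), so the conjunction on the right does not hold.

(⇐) This fails: m = 7 satisfies both congruences on the right (7 ≡ 1 mod 3 and 7 ≡ 2 mod 5) yet 7 ≡ 7 (mod 15), not 8.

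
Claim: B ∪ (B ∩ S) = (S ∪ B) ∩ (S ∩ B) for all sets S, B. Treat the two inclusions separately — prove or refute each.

(⊇) Let x ∈ (S ∪ B) ∩ (S ∩ B). Then x ∈ S ∩ B, from which x ∈ B ∪ (B ∩ S).

(⊆) This inclusion fails. Take S = ∅, B = {1}; then 1 ∈ B ∪ (B ∩ S) but 1 ∉ (S ∪ B) ∩ (S ∩ B).

The sets are not equal: only the reverse inclusion holds.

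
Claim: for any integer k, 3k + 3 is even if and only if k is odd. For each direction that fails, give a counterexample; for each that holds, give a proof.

Both implications hold.

(←) Suppose k is odd; write k = 2j + 1. Then 3k + 3 = 3·(2j + 1) + 3 = 2·3j + 6, which is even.

(→) Suppose 3k + 3 is even. Since 3 is odd, 3k and k have the same parity, so 3k + 3 ≡ k + 3 (mod 2). As 3 is odd, 3k + 3 is even exactly when k is odd. Thus k is odd.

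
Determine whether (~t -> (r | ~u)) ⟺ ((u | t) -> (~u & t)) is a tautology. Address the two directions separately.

(⇒) fails; (⇐) holds.

Forward direction. This fails. Under t = T, r = F, u = T, the left side is true but the right side is false.

Converse. Assume the antecedent. If t is true, ~t -> (r | ~u) reduces to true regardless of the other variables. If t is false, the antecedent forces (t = F, r = F, u = F) or (t = F, r = T, u = F), and ~t -> (r | ~u) holds there. Either way ~t -> (r | ~u) holds.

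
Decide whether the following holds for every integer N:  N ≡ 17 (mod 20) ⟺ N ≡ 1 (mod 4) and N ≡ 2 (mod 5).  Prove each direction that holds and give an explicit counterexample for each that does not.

Both directions hold; the statement is true.

(→) Suppose N ≡ 17 (mod 20); write N = 20j + 17. Since 4 ∣ 20, reducing mod 4 gives N ≡ 17 ≡ 1 (mod 4); since 5 ∣ 20, reducing mod 5 gives N ≡ 17 ≡ 2 (mod 5).

(←) Conversely, if N ≡ 1 (mod 4) and N ≡ 2 (mod 5), then by the Chinese remainder theorem N ≡ 17 (mod 20). This is exactly N ≡ 17 (mod 20).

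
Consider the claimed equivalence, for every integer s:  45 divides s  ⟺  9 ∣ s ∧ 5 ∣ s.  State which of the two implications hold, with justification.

(⟸) Suppose 9 ∣ s and 5 ∣ s. Any common multiple of 9 and 5 is a multiple of their lcm; here gcd(9, 5) = 1, so lcm(9, 5) = 9·5 = 45, so 45 ∣ s.

(⟹) If 45 ∣ s, write s = 45q. Since 45 = 5·9, s = 9·(5q), so 9 ∣ s; and since 45 = 9·5, s = 5·(9q), so 5 ∣ s.

Both directions hold; the statement is true.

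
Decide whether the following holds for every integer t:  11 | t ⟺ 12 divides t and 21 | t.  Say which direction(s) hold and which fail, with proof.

Forward direction. This fails: take t = 11. Certainly 11 ∣ 11, but 12 ∤ 11.

Converse. This fails: take t = 84. Both 12 ∣ 84 and 21 ∣ 84, yet 84 is not a multiple of 11 (since 84 = 7·11 + 7), so 11 ∤ 84.

Both directions fail.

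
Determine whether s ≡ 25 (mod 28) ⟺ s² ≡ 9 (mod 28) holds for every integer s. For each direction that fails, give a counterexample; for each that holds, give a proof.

Not equivalent: only (⇒) holds.

[⇒] Suppose s ≡ 25 (mod 28). Write s = 28j + 25. Then (28j + 25)² = 784j² + 1400j + 625 = 28(28j² + 50j + 22) + 9, so s² ≡ 9 (mod 28).

[⇐] This fails: take s = 3. Then 3² = 9 ≡ 9 (mod 28), yet 3 ≡ 3 (mod 28), not 25.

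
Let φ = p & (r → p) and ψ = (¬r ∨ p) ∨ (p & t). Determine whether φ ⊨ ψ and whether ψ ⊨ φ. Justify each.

[⇒] Assume the antecedent. If p is true, (¬r ∨ p) ∨ (p & t) reduces to true regardless of the other variables. If p is false, the antecedent cannot hold. Either way (¬r ∨ p) ∨ (p & t) holds.

[⇐] This fails. Under p = F, r = F, t = F, the left side is false but the right side is true.

Only the forward direction holds.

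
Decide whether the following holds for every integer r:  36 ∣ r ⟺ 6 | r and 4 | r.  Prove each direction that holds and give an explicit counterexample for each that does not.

[⇒] If 36 ∣ r, write r = 36q. Since 36 = 6·6, r = 6·(6q), so 6 ∣ r; and since 36 = 9·4, r = 4·(9q), so 4 ∣ r.

[⇐] This fails: take r = 12. Both 6 ∣ 12 and 4 ∣ 12, yet 12 is not a multiple of 36 (since 12 = 0·36 + 12), so 36 ∤ 12.

Not equivalent: only (⇒) holds.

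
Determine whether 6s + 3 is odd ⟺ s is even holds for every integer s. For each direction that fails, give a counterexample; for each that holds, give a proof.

[⇒] This fails: take s = 7. Then 6s + 3 = 45, which is odd, yet s = 7 is odd, not even.

[⇐] Suppose s is even. Since 6 is even, 6s is even for every s, so 6s + 3 has the same parity as 3, which is odd. Hence 6s + 3 is odd.

(⇒) fails; (⇐) holds.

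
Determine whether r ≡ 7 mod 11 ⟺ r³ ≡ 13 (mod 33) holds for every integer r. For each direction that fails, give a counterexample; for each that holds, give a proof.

(⟹) This fails: take r = 18. Then 18 ≡ 7 (mod 11), but 18³ = 5832 ≡ 24 (mod 33), not 13.

(⟸) Conversely, the residues r modulo 33 with r³ ≡ 13 (mod 33) are exactly {7}, and each is ≡ 7 (mod 11).

Not equivalent: only (⇐) holds.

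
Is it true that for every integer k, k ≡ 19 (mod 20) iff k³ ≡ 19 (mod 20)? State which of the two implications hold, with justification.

Both directions hold; the statement is true.

(⇒) Suppose k ≡ 19 (mod 20). Write k = 20j + 19. Then (20j + 19)³ = 8000j³ + 22800j² + 21660j + 6859 = 20(400j³ + 1140j² + 1083j + 342) + 19, so k³ ≡ 19 (mod 20).

(⇐) Conversely, suppose k³ ≡ 19 (mod 20). The only residue r in {0, …, 19} with r³ ≡ 19 (mod 20) is r = 19, so k ≡ 19 (mod 20).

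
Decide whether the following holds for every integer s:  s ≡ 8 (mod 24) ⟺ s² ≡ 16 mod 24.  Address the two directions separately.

Not equivalent: only (⇒) holds.

Forward direction. Suppose s ≡ 8 (mod 24). Write s = 24j + 8. Then (24j + 8)² = 576j² + 384j + 64 = 24(24j² + 16j + 2) + 16, so s² ≡ 16 (mod 24).

Converse. This fails: take s = 4. Then 4² = 16 ≡ 16 (mod 24), yet 4 ≡ 4 (mod 24), not 8.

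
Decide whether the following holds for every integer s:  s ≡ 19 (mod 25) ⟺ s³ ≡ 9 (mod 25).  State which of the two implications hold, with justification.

The biconditional holds.

[⇒] Suppose s ≡ 19 (mod 25). Write s = 25j + 19. Then (25j + 19)³ = 15625j³ + 35625j² + 27075j + 6859 = 25(625j³ + 1425j² + 1083j + 274) + 9, so s³ ≡ 9 (mod 25).

[⇐] Conversely, suppose s³ ≡ 9 (mod 25). The only residue r in {0, …, 24} with r³ ≡ 9 (mod 25) is r = 19, so s ≡ 19 (mod 25).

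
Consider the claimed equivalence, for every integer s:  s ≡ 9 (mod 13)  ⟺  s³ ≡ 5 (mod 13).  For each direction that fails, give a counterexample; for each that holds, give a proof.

(⇒) This fails: take s = 9. Then 9 ≡ 9 (mod 13), but 9³ = 729 ≡ 1 (mod 13), not 5.

(⇐) This fails: take s = 7. Then 7³ = 343 ≡ 5 (mod 13), yet 7 ≡ 7 (mod 13), not 9.

Neither direction holds.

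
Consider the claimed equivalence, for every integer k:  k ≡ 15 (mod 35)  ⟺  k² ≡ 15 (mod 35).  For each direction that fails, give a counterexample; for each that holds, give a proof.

[⇒] Suppose k ≡ 15 (mod 35). Write k = 35j + 15. Then (35j + 15)² = 1225j² + 1050j + 225 = 35(35j² + 30j + 6) + 15, so k² ≡ 15 (mod 35).

[⇐] This fails: take k = 20. Then 20² = 400 ≡ 15 (mod 35), yet 20 ≡ 20 (mod 35), not 15.

Not equivalent: only (⇒) holds.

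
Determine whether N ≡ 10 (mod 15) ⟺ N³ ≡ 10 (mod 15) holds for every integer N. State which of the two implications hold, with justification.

Equivalent; both directions hold.

(→) Suppose N ≡ 10 (mod 15). Write N = 15j + 10. Then (15j + 10)³ = 3375j³ + 6750j² + 4500j + 1000 = 15(225j³ + 450j² + 300j + 66) + 10, so N³ ≡ 10 (mod 15).

(←) Conversely, suppose N³ ≡ 10 (mod 15). The only residue r in {0, …, 14} with r³ ≡ 10 (mod 15) is r = 10, so N ≡ 10 (mod 15).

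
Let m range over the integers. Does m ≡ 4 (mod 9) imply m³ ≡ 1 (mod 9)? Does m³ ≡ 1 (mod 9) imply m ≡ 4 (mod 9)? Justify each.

Forward direction. Suppose m ≡ 4 (mod 9). Write m = 9j + 4. Then (9j + 4)³ = 729j³ + 972j² + 432j + 64 = 9(81j³ + 108j² + 48j + 7) + 1, so m³ ≡ 1 (mod 9).

Converse. This fails: take m = 1. Then 1³ = 1 ≡ 1 (mod 9), yet 1 ≡ 1 (mod 9), not 4.

The forward direction holds; the converse fails.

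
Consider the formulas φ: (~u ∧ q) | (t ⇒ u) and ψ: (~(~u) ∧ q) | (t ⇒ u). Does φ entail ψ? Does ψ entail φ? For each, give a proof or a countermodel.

(⟹) This fails. Under t = T, q = T, u = F, the left side is true but the right side is false.

(⟸) Assume the antecedent. If t is true, the antecedent forces (t = T, q = F, u = T) or (t = T, q = T, u = T), and (~u ∧ q) | (t ⇒ u) holds there. If t is false, (~u ∧ q) | (t ⇒ u) reduces to true regardless of the other variables. Either way (~u ∧ q) | (t ⇒ u) holds.

Only the converse holds.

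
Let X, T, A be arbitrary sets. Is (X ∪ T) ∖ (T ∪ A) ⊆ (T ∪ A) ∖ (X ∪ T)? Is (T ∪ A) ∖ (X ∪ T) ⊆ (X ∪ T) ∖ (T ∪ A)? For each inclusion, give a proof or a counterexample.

Forward inclusion. This inclusion fails. Take X = {1}, T = ∅, A = ∅; then 1 ∈ (X ∪ T) ∖ (T ∪ A) but 1 ∉ (T ∪ A) ∖ (X ∪ T).

Reverse inclusion. This inclusion fails. Take X = ∅, T = ∅, A = {1}; then 1 ∈ (T ∪ A) ∖ (X ∪ T) but 1 ∉ (X ∪ T) ∖ (T ∪ A).

(⊆) fails and (⊇) fails.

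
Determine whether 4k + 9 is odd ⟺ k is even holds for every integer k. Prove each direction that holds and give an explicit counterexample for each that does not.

(←) Suppose k is even. Since 4 is even, 4k is even for every k, so 4k + 9 has the same parity as 9, which is odd. Hence 4k + 9 is odd.

(→) This fails: take k = 5. Then 4k + 9 = 29, which is odd, yet k = 5 is odd, not even.

Only the converse holds.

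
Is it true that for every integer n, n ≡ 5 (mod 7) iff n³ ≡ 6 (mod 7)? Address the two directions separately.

[⇒] Suppose n ≡ 5 (mod 7). Write n = 7j + 5. Then (7j + 5)³ = 343j³ + 735j² + 525j + 125 = 7(49j³ + 105j² + 75j + 17) + 6, so n³ ≡ 6 (mod 7).

[⇐] This fails: take n = 3. Then 3³ = 27 ≡ 6 (mod 7), yet 3 ≡ 3 (mod 7), not 5.

Only the forward direction holds.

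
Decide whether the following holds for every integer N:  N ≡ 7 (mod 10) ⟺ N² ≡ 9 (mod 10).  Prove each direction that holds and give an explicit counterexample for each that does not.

Converse. This fails: take N = 3. Then 3² = 9 ≡ 9 (mod 10), yet 3 ≡ 3 (mod 10), not 7.

Forward direction. Suppose N ≡ 7 (mod 10). Write N = 10j + 7. Then (10j + 7)² = 100j² + 140j + 49 = 10(10j² + 14j + 4) + 9, so N² ≡ 9 (mod 10).

Not equivalent: only (⇒) holds.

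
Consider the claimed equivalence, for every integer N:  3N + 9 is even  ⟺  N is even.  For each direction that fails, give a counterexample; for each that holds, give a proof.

Forward direction. This fails: N = 5 gives 3N + 9 = 24, which is even, but 5 is odd, not even.

Converse. This also fails: N = 4 is even, but 3N + 9 = 21 is odd, not even.

Both directions fail.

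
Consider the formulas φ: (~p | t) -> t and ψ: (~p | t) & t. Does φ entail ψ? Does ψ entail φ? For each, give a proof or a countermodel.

Only the reverse direction holds.

(→) This fails. Under p = T, t = F, the left side is true but the right side is false.

(←) Assume the antecedent. If p is true, (~p | t) -> t reduces to true regardless of the other variables. If p is false, the antecedent forces (p = F, t = T), and (~p | t) -> t holds there. Either way (~p | t) -> t holds.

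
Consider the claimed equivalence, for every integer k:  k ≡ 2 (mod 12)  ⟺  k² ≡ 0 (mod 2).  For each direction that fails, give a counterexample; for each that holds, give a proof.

(⇒) Suppose k ≡ 2 (mod 12). Then k² ≡ 2² = 4 (mod 12), and since 2 ∣ 12, also k² ≡ 0 (mod 2).

(⇐) This fails: take k = 0. Then 0² = 0 ≡ 0 (mod 2), yet 0 ≡ 0 (mod 12), not 2.

Only the forward direction holds.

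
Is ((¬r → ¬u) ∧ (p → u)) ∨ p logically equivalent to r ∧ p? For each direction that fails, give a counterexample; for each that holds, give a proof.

Only the reverse direction holds.

(⟹) This fails. Under r = F, p = F, u = F, the left side is true but the right side is false.

(⟸) Assume the antecedent. If r is true, ((¬r → ¬u) ∧ (p → u)) ∨ p reduces to true regardless of the other variables. If r is false, the antecedent cannot hold. Either way ((¬r → ¬u) ∧ (p → u)) ∨ p holds.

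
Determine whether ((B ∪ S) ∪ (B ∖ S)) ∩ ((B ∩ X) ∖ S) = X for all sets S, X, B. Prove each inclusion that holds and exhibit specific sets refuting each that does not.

(⊇) This inclusion fails. Take S = ∅, X = {1}, B = ∅; then 1 ∈ X but 1 ∉ ((B ∪ S) ∪ (B ∖ S)) ∩ ((B ∩ X) ∖ S).

(⊆) Let x ∈ ((B ∪ S) ∪ (B ∖ S)) ∩ ((B ∩ X) ∖ S). Then x ∈ X ∩ B and x ∉ S, from which x ∈ X.

(⊆) holds; (⊇) fails.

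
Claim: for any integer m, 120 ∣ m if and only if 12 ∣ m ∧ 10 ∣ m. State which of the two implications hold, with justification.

(⇒) If 120 ∣ m, write m = 120q. Since 120 = 10·12, m = 12·(10q), so 12 ∣ m; and since 120 = 12·10, m = 10·(12q), so 10 ∣ m.

(⇐) This fails: take m = 60. Both 12 ∣ 60 and 10 ∣ 60, yet 60 is not a multiple of 120 (since 60 = 0·120 + 60), so 120 ∤ 60.

(⇒) holds; (⇐) fails.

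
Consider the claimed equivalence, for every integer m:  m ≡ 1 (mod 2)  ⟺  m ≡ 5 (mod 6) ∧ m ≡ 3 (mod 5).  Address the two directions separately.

(→) This fails: m = 1 gives 1 ≡ 1 (mod 2) but 1 ≡ 1 (mod 6), so the conjunction on the right does not hold.

(←) Conversely, if m ≡ 5 (mod 6) and m ≡ 3 (mod 5), then by the Chinese remainder theorem m ≡ 23 (mod 30). Since 23 ≡ 1 (mod 2) and 2 ∣ 30, we get m ≡ 1 (mod 2).

(⇒) fails; (⇐) holds.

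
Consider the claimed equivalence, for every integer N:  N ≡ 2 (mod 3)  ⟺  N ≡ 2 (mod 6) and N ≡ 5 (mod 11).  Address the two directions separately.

[⇒] This fails: N = 2 gives 2 ≡ 2 (mod 3) but 2 ≡ 2 (mod 11), so the conjunction on the right does not hold.

[⇐] Conversely, if N ≡ 2 (mod 6) and N ≡ 5 (mod 11), then by the Chinese remainder theorem N ≡ 38 (mod 66). Since 38 ≡ 2 (mod 3) and 3 ∣ 66, we get N ≡ 2 (mod 3).

The forward direction fails; the converse holds.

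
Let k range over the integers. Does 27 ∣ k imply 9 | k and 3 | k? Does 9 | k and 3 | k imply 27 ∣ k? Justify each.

Only the forward direction holds.

(⇐) This fails: take k = 9. Both 9 ∣ 9 and 3 ∣ 9, yet 9 is not a multiple of 27 (since 9 = 0·27 + 9), so 27 ∤ 9.

(⇒) If 27 ∣ k, write k = 27q. Since 27 = 3·9, k = 9·(3q), so 9 ∣ k; and since 27 = 9·3, k = 3·(9q), so 3 ∣ k.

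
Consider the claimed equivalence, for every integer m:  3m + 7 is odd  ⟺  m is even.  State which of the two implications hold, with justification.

Both directions hold; the statement is true.

(→) Suppose 3m + 7 is odd. Since 3 is odd, 3m and m have the same parity, so 3m + 7 ≡ m + 7 (mod 2). As 7 is odd, 3m + 7 is odd exactly when m is even. Thus m is even.

(←) Conversely, suppose m is even; write m = 2j. Then 3m + 7 = 3·(2j) + 7 = 2·3j + 7, which is odd.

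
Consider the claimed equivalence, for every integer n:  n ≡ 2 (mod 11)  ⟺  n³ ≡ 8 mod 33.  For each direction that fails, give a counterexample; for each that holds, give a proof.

Not equivalent: only (⇐) holds.

(⟹) This fails: take n = 13. Then 13 ≡ 2 (mod 11), but 13³ = 2197 ≡ 19 (mod 33), not 8.

(⟸) Conversely, the residues r modulo 33 with r³ ≡ 8 (mod 33) are exactly {2}, and each is ≡ 2 (mod 11).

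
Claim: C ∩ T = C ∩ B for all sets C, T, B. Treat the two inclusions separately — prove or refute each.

Forward inclusion. This inclusion fails. Take C = {1}, T = {1}, B = ∅; then 1 ∈ C ∩ T but 1 ∉ C ∩ B.

Reverse inclusion. This inclusion fails. Take C = {1}, T = ∅, B = {1}; then 1 ∈ C ∩ B but 1 ∉ C ∩ T.

Neither inclusion holds.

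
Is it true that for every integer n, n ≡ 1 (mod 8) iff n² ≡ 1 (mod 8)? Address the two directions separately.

Only the forward direction holds.

Converse. This fails: take n = 3. Then 3² = 9 ≡ 1 (mod 8), yet 3 ≡ 3 (mod 8), not 1.

Forward direction. Suppose n ≡ 1 (mod 8). Write n = 8j + 1. Then (8j + 1)² = 64j² + 16j + 1 = 8(8j² + 2j) + 1, so n² ≡ 1 (mod 8).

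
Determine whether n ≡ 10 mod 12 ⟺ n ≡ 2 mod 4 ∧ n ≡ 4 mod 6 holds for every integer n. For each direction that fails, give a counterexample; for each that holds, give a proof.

Equivalent; both directions hold.

(⟹) Suppose n ≡ 10 (mod 12); write n = 12j + 10. Since 4 ∣ 12, reducing mod 4 gives n ≡ 10 ≡ 2 (mod 4); since 6 ∣ 12, reducing mod 6 gives n ≡ 10 ≡ 4 (mod 6).

(⟸) Conversely, if n ≡ 2 (mod 4) and n ≡ 4 (mod 6), then by the Chinese remainder theorem n ≡ 10 (mod 12). This is exactly n ≡ 10 (mod 12).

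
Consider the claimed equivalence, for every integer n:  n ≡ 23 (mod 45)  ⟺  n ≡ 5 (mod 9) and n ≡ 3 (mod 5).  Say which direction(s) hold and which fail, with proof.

Both directions hold.

(⟸) If n ≡ 5 (mod 9) and n ≡ 3 (mod 5), then by the Chinese remainder theorem n ≡ 23 (mod 45). This is exactly n ≡ 23 (mod 45).

(⟹) Suppose n ≡ 23 (mod 45); write n = 45j + 23. Since 9 ∣ 45, reducing mod 9 gives n ≡ 23 ≡ 5 (mod 9); since 5 ∣ 45, reducing mod 5 gives n ≡ 23 ≡ 3 (mod 5).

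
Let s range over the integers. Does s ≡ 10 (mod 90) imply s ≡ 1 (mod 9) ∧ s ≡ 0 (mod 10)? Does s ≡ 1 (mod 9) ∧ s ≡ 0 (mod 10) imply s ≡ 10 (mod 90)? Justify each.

Equivalent; both directions hold.

(⇒) Suppose s ≡ 10 (mod 90); write s = 90j + 10. Since 9 ∣ 90, reducing mod 9 gives s ≡ 10 ≡ 1 (mod 9); since 10 ∣ 90, reducing mod 10 gives s ≡ 10 ≡ 0 (mod 10).

(⇐) Conversely, if s ≡ 1 (mod 9) and s ≡ 0 (mod 10), then by the Chinese remainder theorem s ≡ 10 (mod 90). This is exactly s ≡ 10 (mod 90).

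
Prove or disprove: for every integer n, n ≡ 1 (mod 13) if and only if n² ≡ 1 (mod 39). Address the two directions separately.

Neither direction holds.

(⟹) This fails: take n = 27. Then 27 ≡ 1 (mod 13), but 27² = 729 ≡ 27 (mod 39), not 1.

(⟸) This fails: take n = 25. Then 25² = 625 ≡ 1 (mod 39), yet 25 ≡ 12 (mod 13), not 1.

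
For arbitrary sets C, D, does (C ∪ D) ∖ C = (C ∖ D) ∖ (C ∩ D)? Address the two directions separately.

Neither inclusion holds.

(⟹) This inclusion fails. Take C = ∅, D = {1}; then 1 ∈ (C ∪ D) ∖ C but 1 ∉ (C ∖ D) ∖ (C ∩ D).

(⟸) This inclusion fails. Take C = {1}, D = ∅; then 1 ∈ (C ∖ D) ∖ (C ∩ D) but 1 ∉ (C ∪ D) ∖ C.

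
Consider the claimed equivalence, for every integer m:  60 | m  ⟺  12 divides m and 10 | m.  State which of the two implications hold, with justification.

(→) If 60 ∣ m, write m = 60q. Since 60 = 5·12, m = 12·(5q), so 12 ∣ m; and since 60 = 6·10, m = 10·(6q), so 10 ∣ m.

(←) Suppose 12 ∣ m and 10 ∣ m. Any common multiple of 12 and 10 is a multiple of their lcm; here lcm(12, 10) = 12·10/gcd(12, 10) = 120/2 = 60, so 60 ∣ m.

Both implications hold.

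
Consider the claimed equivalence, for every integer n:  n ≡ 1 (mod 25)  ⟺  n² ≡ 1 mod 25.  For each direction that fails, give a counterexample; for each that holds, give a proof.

[⇒] Suppose n ≡ 1 (mod 25). Write n = 25j + 1. Then (25j + 1)² = 625j² + 50j + 1 = 25(25j² + 2j) + 1, so n² ≡ 1 (mod 25).

[⇐] This fails: take n = 24. Then 24² = 576 ≡ 1 (mod 25), yet 24 ≡ 24 (mod 25), not 1.

Not equivalent: only (⇒) holds.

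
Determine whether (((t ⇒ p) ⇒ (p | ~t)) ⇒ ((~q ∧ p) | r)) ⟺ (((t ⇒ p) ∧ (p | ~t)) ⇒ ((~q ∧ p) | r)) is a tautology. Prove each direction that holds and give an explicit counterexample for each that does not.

The forward direction holds; the converse fails.

Forward direction. Assume the antecedent. If r is true, the consequent reduces to true regardless of the other variables. If r is false, the antecedent forces (r = F, q = F, p = T, t = F) or (r = F, q = F, p = T, t = T), and the consequent holds there. Either way the consequent holds.

Converse. This fails. Under r = F, q = F, p = F, t = T, the left side is false but the right side is true.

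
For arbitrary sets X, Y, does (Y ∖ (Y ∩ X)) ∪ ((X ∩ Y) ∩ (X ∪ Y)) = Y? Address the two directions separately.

Both inclusions hold; the sets are equal.

(⊆) Let x ∈ (Y ∖ (Y ∩ X)) ∪ ((X ∩ Y) ∩ (X ∪ Y)). Then either x ∈ Y and x ∉ X; or x ∈ X ∩ Y. In each case x ∈ Y, so (Y ∖ (Y ∩ X)) ∪ ((X ∩ Y) ∩ (X ∪ Y)) ⊆ Y.

(⊇) Let x ∈ Y. Then either x ∈ Y and x ∉ X; or x ∈ X ∩ Y. In each case x ∈ (Y ∖ (Y ∩ X)) ∪ ((X ∩ Y) ∩ (X ∪ Y)), so Y ⊆ (Y ∖ (Y ∩ X)) ∪ ((X ∩ Y) ∩ (X ∪ Y)).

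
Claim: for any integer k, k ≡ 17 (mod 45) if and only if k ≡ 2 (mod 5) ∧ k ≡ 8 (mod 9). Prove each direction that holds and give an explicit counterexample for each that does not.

Forward direction. Suppose k ≡ 17 (mod 45); write k = 45j + 17. Since 5 ∣ 45, reducing mod 5 gives k ≡ 17 ≡ 2 (mod 5); since 9 ∣ 45, reducing mod 9 gives k ≡ 17 ≡ 8 (mod 9).

Converse. If k ≡ 2 (mod 5) and k ≡ 8 (mod 9), then by the Chinese remainder theorem k ≡ 17 (mod 45). This is exactly k ≡ 17 (mod 45).

The biconditional holds.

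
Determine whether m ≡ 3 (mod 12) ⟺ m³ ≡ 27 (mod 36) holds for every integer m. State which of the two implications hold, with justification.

(⇒) Suppose m ≡ 3 (mod 12). Working modulo 36, m ∈ {3, 15, 27}; for each such r, r³ ≡ 27 (mod 36).

(⇐) Conversely, the residues r modulo 36 with r³ ≡ 27 (mod 36) are exactly {3, 15, 27}, and each is ≡ 3 (mod 12).

The biconditional holds.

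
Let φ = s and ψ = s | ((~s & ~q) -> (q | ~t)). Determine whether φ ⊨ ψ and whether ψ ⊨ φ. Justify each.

(⟸) This fails. Under q = F, t = F, s = F, the left side is false but the right side is true.

(⟹) Assume the antecedent. If q is true, s | ((~s & ~q) -> (q | ~t)) reduces to true regardless of the other variables. If q is false, the antecedent forces (q = F, t = F, s = T) or (q = F, t = T, s = T), and s | ((~s & ~q) -> (q | ~t)) holds there. Either way s | ((~s & ~q) -> (q | ~t)) holds.

(⇒) holds; (⇐) fails.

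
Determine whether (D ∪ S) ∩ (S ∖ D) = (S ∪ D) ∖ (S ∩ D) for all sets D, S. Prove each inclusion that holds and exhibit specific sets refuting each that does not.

(⊆) Let x ∈ (D ∪ S) ∩ (S ∖ D). Then x ∈ S and x ∉ D, from which x ∈ (S ∪ D) ∖ (S ∩ D).

(⊇) This inclusion fails. Take D = {1}, S = ∅; then 1 ∈ (S ∪ D) ∖ (S ∩ D) but 1 ∉ (D ∪ S) ∩ (S ∖ D).

Only the forward inclusion holds.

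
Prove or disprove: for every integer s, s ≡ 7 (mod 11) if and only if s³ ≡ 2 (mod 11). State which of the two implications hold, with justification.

Forward direction. Suppose s ≡ 7 (mod 11). Write s = 11j + 7. Then (11j + 7)³ = 1331j³ + 2541j² + 1617j + 343 = 11(121j³ + 231j² + 147j + 31) + 2, so s³ ≡ 2 (mod 11).

Converse. Suppose s³ ≡ 2 (mod 11). The only residue r in {0, …, 10} with r³ ≡ 2 (mod 11) is r = 7, so s ≡ 7 (mod 11).

Both directions hold.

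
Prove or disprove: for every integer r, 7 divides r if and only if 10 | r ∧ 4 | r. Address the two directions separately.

(⟹) This fails: take r = 7. Certainly 7 ∣ 7, but 10 ∤ 7.

(⟸) This fails: take r = 20. Both 10 ∣ 20 and 4 ∣ 20, yet 20 is not a multiple of 7 (since 20 = 2·7 + 6), so 7 ∤ 20.

(⇒) fails and (⇐) fails.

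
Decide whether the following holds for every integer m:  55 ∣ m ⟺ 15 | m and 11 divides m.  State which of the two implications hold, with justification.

Forward direction. This fails: take m = 55. Certainly 55 ∣ 55, but 15 ∤ 55.

Converse. Suppose 15 ∣ m and 11 ∣ m. Any common multiple of 15 and 11 is a multiple of their lcm; here gcd(15, 11) = 1, so lcm(15, 11) = 15·11 = 165, so 165 ∣ m. Since 55 ∣ 165, it follows that 55 ∣ m.

Not equivalent: only (⇐) holds.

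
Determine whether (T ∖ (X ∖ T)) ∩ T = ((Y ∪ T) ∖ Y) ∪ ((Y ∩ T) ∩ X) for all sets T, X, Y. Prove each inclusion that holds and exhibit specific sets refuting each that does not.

The sets are not equal: only the reverse inclusion holds.

(⟹) This inclusion fails. Take T = {1}, X = ∅, Y = {1}; then 1 ∈ (T ∖ (X ∖ T)) ∩ T but 1 ∉ ((Y ∪ T) ∖ Y) ∪ ((Y ∩ T) ∩ X).

(⟸) Let x ∈ ((Y ∪ T) ∖ Y) ∪ ((Y ∩ T) ∩ X). Then either x ∈ T and x ∉ X, Y; or x ∈ T ∩ X and x ∉ Y; or x ∈ T ∩ X ∩ Y. In each case x ∈ (T ∖ (X ∖ T)) ∩ T, so ((Y ∪ T) ∖ Y) ∪ ((Y ∩ T) ∩ X) ⊆ (T ∖ (X ∖ T)) ∩ T.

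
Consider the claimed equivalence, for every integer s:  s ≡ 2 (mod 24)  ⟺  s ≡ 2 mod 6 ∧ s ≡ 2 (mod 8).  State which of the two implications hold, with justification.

Forward direction. Suppose s ≡ 2 (mod 24); write s = 24j + 2. Since 6 ∣ 24, reducing mod 6 gives s ≡ 2 (mod 6); since 8 ∣ 24, reducing mod 8 gives s ≡ 2 (mod 8).

Converse. If s ≡ 2 (mod 6) and s ≡ 2 (mod 8), then by the Chinese remainder theorem s ≡ 2 (mod 24). This is exactly s ≡ 2 (mod 24).

Equivalent; both directions hold.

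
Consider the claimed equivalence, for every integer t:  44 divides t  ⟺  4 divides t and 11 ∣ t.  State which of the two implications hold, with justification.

(⟹) If 44 ∣ t, write t = 44q. Since 44 = 11·4, t = 4·(11q), so 4 ∣ t; and since 44 = 4·11, t = 11·(4q), so 11 ∣ t.

(⟸) Suppose 4 ∣ t and 11 ∣ t. Any common multiple of 4 and 11 is a multiple of their lcm; here gcd(4, 11) = 1, so lcm(4, 11) = 4·11 = 44, so 44 ∣ t.

The biconditional holds.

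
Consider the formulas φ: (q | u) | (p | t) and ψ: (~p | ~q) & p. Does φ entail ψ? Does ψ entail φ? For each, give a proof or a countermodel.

[⇒] This fails. Under q = T, u = F, t = F, p = F, the left side is true but the right side is false.

[⇐] Assume the antecedent. If u is true, (q | u) | (p | t) reduces to true regardless of the other variables. If u is false, the antecedent forces (q = F, u = F, t = F, p = T) or (q = F, u = F, t = T, p = T), and (q | u) | (p | t) holds there. Either way (q | u) | (p | t) holds.

Only the converse holds.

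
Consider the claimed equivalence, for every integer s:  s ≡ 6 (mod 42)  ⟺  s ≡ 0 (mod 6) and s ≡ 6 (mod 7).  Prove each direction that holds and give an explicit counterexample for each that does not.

Both directions hold.

(⟸) If s ≡ 0 (mod 6) and s ≡ 6 (mod 7), then by the Chinese remainder theorem s ≡ 6 (mod 42). This is exactly s ≡ 6 (mod 42).

(⟹) Suppose s ≡ 6 (mod 42); write s = 42j + 6. Since 6 ∣ 42, reducing mod 6 gives s ≡ 6 ≡ 0 (mod 6); since 7 ∣ 42, reducing mod 7 gives s ≡ 6 (mod 7).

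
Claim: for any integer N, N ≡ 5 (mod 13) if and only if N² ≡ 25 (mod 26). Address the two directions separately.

Neither implication holds.

(→) This fails: take N = 18. Then 18 ≡ 5 (mod 13), but 18² = 324 ≡ 12 (mod 26), not 25.

(←) This fails: take N = 21. Then 21² = 441 ≡ 25 (mod 26), yet 21 ≡ 8 (mod 13), not 5.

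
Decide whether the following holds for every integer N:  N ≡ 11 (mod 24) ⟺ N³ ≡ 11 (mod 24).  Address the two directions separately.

Both directions hold; the statement is true.

(⟹) Suppose N ≡ 11 (mod 24). Write N = 24j + 11. Then (24j + 11)³ = 13824j³ + 19008j² + 8712j + 1331 = 24(576j³ + 792j² + 363j + 55) + 11, so N³ ≡ 11 (mod 24).

(⟸) Conversely, suppose N³ ≡ 11 (mod 24). The only residue r in {0, …, 23} with r³ ≡ 11 (mod 24) is r = 11, so N ≡ 11 (mod 24).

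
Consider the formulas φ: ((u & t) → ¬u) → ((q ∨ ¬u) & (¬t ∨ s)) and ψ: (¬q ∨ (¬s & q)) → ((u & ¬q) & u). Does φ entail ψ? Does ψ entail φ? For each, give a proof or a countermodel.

Forward direction. This fails. Under q = F, u = F, t = F, s = F, the left side is true but the right side is false.

Converse. This fails. Under q = F, u = T, t = F, s = F, the left side is false but the right side is true.

Neither direction holds.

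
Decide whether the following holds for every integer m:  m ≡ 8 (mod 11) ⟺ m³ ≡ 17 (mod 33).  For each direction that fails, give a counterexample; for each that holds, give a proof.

(⇒) fails; (⇐) holds.

[⇐] The residues r modulo 33 with r³ ≡ 17 (mod 33) are exactly {8}, and each is ≡ 8 (mod 11).

[⇒] This fails: take m = 19. Then 19 ≡ 8 (mod 11), but 19³ = 6859 ≡ 28 (mod 33), not 17.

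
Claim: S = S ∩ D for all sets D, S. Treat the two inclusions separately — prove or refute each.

(⟹) This inclusion fails. Take D = ∅, S = {1}; then 1 ∈ S but 1 ∉ S ∩ D.

(⟸) Let x ∈ S ∩ D. Then x ∈ D ∩ S, from which x ∈ S.

(⊆) fails; (⊇) holds.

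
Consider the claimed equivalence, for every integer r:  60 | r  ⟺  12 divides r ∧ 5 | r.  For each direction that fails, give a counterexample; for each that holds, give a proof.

The biconditional holds.

(→) If 60 ∣ r, write r = 60q. Since 60 = 5·12, r = 12·(5q), so 12 ∣ r; and since 60 = 12·5, r = 5·(12q), so 5 ∣ r.

(←) Suppose 12 ∣ r and 5 ∣ r. Any common multiple of 12 and 5 is a multiple of their lcm; here gcd(12, 5) = 1, so lcm(12, 5) = 12·5 = 60, so 60 ∣ r.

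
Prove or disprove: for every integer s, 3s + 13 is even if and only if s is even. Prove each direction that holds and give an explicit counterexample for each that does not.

Both directions fail.

(⟹) This fails: s = 5 gives 3s + 13 = 28, which is even, but 5 is odd, not even.

(⟸) This also fails: s = 2 is even, but 3s + 13 = 19 is odd, not even.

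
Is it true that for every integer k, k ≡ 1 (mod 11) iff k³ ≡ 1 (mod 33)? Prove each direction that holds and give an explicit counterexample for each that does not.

Only the reverse direction holds.

(⇐) The residues r modulo 33 with r³ ≡ 1 (mod 33) are exactly {1}, and each is ≡ 1 (mod 11).

(⇒) This fails: take k = 12. Then 12 ≡ 1 (mod 11), but 12³ = 1728 ≡ 12 (mod 33), not 1.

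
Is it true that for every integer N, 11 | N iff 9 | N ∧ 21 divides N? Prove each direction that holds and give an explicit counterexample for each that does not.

Neither direction holds.

(⟹) This fails: take N = 11. Certainly 11 ∣ 11, but 9 ∤ 11.

(⟸) This fails: take N = 63. Both 9 ∣ 63 and 21 ∣ 63, yet 63 is not a multiple of 11 (since 63 = 5·11 + 8), so 11 ∤ 63.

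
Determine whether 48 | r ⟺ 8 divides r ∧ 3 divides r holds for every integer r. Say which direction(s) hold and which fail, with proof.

Forward direction. If 48 ∣ r, write r = 48q. Since 48 = 6·8, r = 8·(6q), so 8 ∣ r; and since 48 = 16·3, r = 3·(16q), so 3 ∣ r.

Converse. This fails: take r = 24. Both 8 ∣ 24 and 3 ∣ 24, yet 24 is not a multiple of 48 (since 24 = 0·48 + 24), so 48 ∤ 24.

Only the forward implication holds.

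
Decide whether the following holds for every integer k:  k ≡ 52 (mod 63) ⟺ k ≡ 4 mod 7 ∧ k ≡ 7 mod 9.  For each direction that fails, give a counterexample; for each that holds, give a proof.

Both directions fail.

(⟹) This fails: k = 52 gives 52 ≡ 52 (mod 63) but 52 ≡ 3 (mod 7), so the conjunction on the right does not hold.

(⟸) This fails: k = 25 satisfies both congruences on the right (25 ≡ 4 mod 7 and 25 ≡ 7 mod 9) yet 25 ≡ 25 (mod 63), not 52.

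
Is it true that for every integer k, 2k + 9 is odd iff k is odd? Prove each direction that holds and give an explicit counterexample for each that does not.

(⟹) This fails: take k = 2. Then 2k + 9 = 13, which is odd, yet k = 2 is even, not odd.

(⟸) Suppose k is odd. Since 2 is even, 2k is even for every k, so 2k + 9 has the same parity as 9, which is odd. Hence 2k + 9 is odd.

Only the converse holds.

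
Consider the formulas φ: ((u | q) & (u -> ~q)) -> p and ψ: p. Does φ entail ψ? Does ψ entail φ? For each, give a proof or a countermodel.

(⟹) This fails. Under q = F, p = F, u = F, the left side is true but the right side is false.

(⟸) Assume the antecedent. If q is true, the antecedent forces (q = T, p = T, u = F) or (q = T, p = T, u = T), and ((u | q) & (u -> ~q)) -> p holds there. If q is false, the antecedent forces (q = F, p = T, u = F) or (q = F, p = T, u = T), and ((u | q) & (u -> ~q)) -> p holds there. Either way ((u | q) & (u -> ~q)) -> p holds.

Only the converse holds.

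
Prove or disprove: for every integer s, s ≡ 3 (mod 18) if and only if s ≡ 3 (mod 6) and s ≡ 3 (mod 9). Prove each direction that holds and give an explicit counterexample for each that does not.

(→) Suppose s ≡ 3 (mod 18); write s = 18j + 3. Since 6 ∣ 18, reducing mod 6 gives s ≡ 3 (mod 6); since 9 ∣ 18, reducing mod 9 gives s ≡ 3 (mod 9).

(←) Conversely, if s ≡ 3 (mod 6) and s ≡ 3 (mod 9), then by the Chinese remainder theorem s ≡ 3 (mod 18). This is exactly s ≡ 3 (mod 18).

The biconditional holds.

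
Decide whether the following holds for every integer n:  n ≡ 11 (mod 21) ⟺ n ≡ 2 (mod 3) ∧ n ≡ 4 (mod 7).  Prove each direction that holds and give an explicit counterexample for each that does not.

(⇒) Suppose n ≡ 11 (mod 21); write n = 21j + 11. Since 3 ∣ 21, reducing mod 3 gives n ≡ 11 ≡ 2 (mod 3); since 7 ∣ 21, reducing mod 7 gives n ≡ 11 ≡ 4 (mod 7).

(⇐) Conversely, if n ≡ 2 (mod 3) and n ≡ 4 (mod 7), then by the Chinese remainder theorem n ≡ 11 (mod 21). This is exactly n ≡ 11 (mod 21).

The biconditional holds.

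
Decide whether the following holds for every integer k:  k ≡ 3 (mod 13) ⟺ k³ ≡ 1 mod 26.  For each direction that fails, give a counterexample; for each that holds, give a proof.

Neither direction holds.

Forward direction. This fails: take k = 16. Then 16 ≡ 3 (mod 13), but 16³ = 4096 ≡ 14 (mod 26), not 1.

Converse. This fails: take k = 1. Then 1³ = 1 ≡ 1 (mod 26), yet 1 ≡ 1 (mod 13), not 3.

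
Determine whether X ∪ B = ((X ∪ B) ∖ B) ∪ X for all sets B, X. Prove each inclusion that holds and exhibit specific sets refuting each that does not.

(⊆) This inclusion fails. Take B = {1}, X = ∅; then 1 ∈ X ∪ B but 1 ∉ ((X ∪ B) ∖ B) ∪ X.

(⊇) Let x ∈ ((X ∪ B) ∖ B) ∪ X. Then either x ∈ X and x ∉ B; or x ∈ B ∩ X. In each case x ∈ X ∪ B, so ((X ∪ B) ∖ B) ∪ X ⊆ X ∪ B.

Only the reverse inclusion holds.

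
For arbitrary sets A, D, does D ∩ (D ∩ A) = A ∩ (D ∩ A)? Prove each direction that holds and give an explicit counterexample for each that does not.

The two sets are equal.

(⊆) Let x ∈ D ∩ (D ∩ A). Then x ∈ A ∩ D, from which x ∈ A ∩ (D ∩ A).

(⊇) Let x ∈ A ∩ (D ∩ A). Then x ∈ A ∩ D, from which x ∈ D ∩ (D ∩ A).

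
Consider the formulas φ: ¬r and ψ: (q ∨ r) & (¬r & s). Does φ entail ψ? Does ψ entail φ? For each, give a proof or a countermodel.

(→) This fails. Under r = F, q = F, s = F, the left side is true but the right side is false.

(←) Assume the antecedent. If r is true, the antecedent cannot hold. If r is false, ¬r reduces to true regardless of the other variables. Either way ¬r holds.

Not equivalent: only (⇐) holds.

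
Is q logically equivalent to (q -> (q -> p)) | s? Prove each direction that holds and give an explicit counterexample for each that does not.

(⇒) fails and (⇐) fails.

(⟹) This fails. Under s = F, p = F, q = T, the left side is true but the right side is false.

(⟸) This fails. Under s = F, p = F, q = F, the left side is false but the right side is true.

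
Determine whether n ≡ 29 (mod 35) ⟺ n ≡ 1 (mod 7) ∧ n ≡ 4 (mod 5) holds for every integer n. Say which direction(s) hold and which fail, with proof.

[⇒] Suppose n ≡ 29 (mod 35); write n = 35j + 29. Since 7 ∣ 35, reducing mod 7 gives n ≡ 29 ≡ 1 (mod 7); since 5 ∣ 35, reducing mod 5 gives n ≡ 29 ≡ 4 (mod 5).

[⇐] Conversely, if n ≡ 1 (mod 7) and n ≡ 4 (mod 5), then by the Chinese remainder theorem n ≡ 29 (mod 35). This is exactly n ≡ 29 (mod 35).

Both directions hold; the statement is true.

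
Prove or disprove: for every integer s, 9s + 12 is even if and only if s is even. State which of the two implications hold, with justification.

(⇒) Suppose 9s + 12 is even. Since 9 is odd, 9s and s have the same parity, so 9s + 12 ≡ s + 12 (mod 2). As 12 is even, 9s + 12 is even exactly when s is even. Thus s is even.

(⇐) Conversely, suppose s is even; write s = 2j. Then 9s + 12 = 9·(2j) + 12 = 2·9j + 12, which is even.

Both directions hold; the statement is true.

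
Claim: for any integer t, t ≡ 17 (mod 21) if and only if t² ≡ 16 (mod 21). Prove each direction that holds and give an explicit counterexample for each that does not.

(⟹) Suppose t ≡ 17 (mod 21). Write t = 21j + 17. Then (21j + 17)² = 441j² + 714j + 289 = 21(21j² + 34j + 13) + 16, so t² ≡ 16 (mod 21).

(⟸) This fails: take t = 4. Then 4² = 16 ≡ 16 (mod 21), yet 4 ≡ 4 (mod 21), not 17.

(⇒) holds; (⇐) fails.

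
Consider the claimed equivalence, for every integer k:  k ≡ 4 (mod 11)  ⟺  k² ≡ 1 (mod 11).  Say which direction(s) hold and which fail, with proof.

Neither direction holds.

(⇒) This fails: take k = 4. Then 4 ≡ 4 (mod 11), but 4² = 16 ≡ 5 (mod 11), not 1.

(⇐) This fails: take k = 1. Then 1² = 1 ≡ 1 (mod 11), yet 1 ≡ 1 (mod 11), not 4.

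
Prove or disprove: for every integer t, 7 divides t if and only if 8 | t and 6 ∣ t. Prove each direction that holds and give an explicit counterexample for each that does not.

(⟹) This fails: take t = 7. Certainly 7 ∣ 7, but 8 ∤ 7.

(⟸) This fails: take t = 24. Both 8 ∣ 24 and 6 ∣ 24, yet 24 is not a multiple of 7 (since 24 = 3·7 + 3), so 7 ∤ 24.

Both directions fail.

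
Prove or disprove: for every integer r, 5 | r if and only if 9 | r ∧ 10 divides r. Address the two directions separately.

Only the converse holds.

(⇒) This fails: take r = 5. Certainly 5 ∣ 5, but 9 ∤ 5.

(⇐) Suppose 9 ∣ r and 10 ∣ r. Any common multiple of 9 and 10 is a multiple of their lcm; here gcd(9, 10) = 1, so lcm(9, 10) = 9·10 = 90, so 90 ∣ r. Since 5 ∣ 90, it follows that 5 ∣ r.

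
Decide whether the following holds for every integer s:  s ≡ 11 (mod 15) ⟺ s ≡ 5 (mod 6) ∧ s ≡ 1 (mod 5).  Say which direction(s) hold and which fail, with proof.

Not equivalent: only (⇐) holds.

Forward direction. This fails: s = 26 gives 26 ≡ 11 (mod 15) but 26 ≡ 2 (mod 6), so the conjunction on the right does not hold.

Converse. If s ≡ 5 (mod 6) and s ≡ 1 (mod 5), then by the Chinese remainder theorem s ≡ 11 (mod 30). Since 11 ≡ 11 (mod 15) and 15 ∣ 30, we get s ≡ 11 (mod 15).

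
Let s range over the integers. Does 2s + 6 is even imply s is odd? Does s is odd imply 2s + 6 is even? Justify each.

(⇒) fails; (⇐) holds.

(⟹) This fails: take s = 4. Then 2s + 6 = 14, which is even, yet s = 4 is even, not odd.

(⟸) Suppose s is odd. Since 2 is even, 2s is even for every s, so 2s + 6 has the same parity as 6, which is even. Hence 2s + 6 is even.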